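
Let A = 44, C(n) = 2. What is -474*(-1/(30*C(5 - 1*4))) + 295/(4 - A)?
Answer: 21/40 ≈ 0.52500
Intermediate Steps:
-474*(-1/(30*C(5 - 1*4))) + 295/(4 - A) = -474/(2*(-30)) + 295/(4 - 1*44) = -474/(-60) + 295/(4 - 44) = -474*(-1/60) + 295/(-40) = 79/10 + 295*(-1/40) = 79/10 - 59/8 = 21/40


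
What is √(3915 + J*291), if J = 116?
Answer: √37671 ≈ 194.09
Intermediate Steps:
√(3915 + J*291) = √(3915 + 116*291) = √(3915 + 33756) = √37671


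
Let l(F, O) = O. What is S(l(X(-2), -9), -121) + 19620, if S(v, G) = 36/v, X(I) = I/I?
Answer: 19616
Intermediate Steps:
X(I) = 1
S(l(X(-2), -9), -121) + 19620 = 36/(-9) + 19620 = 36*(-⅑) + 19620 = -4 + 19620 = 19616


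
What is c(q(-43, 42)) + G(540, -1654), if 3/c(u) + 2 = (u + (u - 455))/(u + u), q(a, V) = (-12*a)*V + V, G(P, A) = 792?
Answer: 4946436/6269 ≈ 789.03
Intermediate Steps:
q(a, V) = V - 12*V*a (q(a, V) = -12*V*a + V = V - 12*V*a)
c(u) = 3/(-2 + (-455 + 2*u)/(2*u)) (c(u) = 3/(-2 + (u + (u - 455))/(u + u)) = 3/(-2 + (u + (-455 + u))/((2*u))) = 3/(-2 + (-455 + 2*u)*(1/(2*u))) = 3/(-2 + (-455 + 2*u)/(2*u)))
c(q(-43, 42)) + G(540, -1654) = -6*42*(1 - 12*(-43))/(455 + 2*(42*(1 - 12*(-43)))) + 792 = -6*42*(1 + 516)/(455 + 2*(42*(1 + 516))) + 792 = -6*42*517/(455 + 2*(42*517)) + 792 = -6*21714/(455 + 2*21714) + 792 = -6*21714/(455 + 43428) + 792 = -6*21714/43883 + 792 = -6*21714*1/43883 + 792 = -18612/6269 + 792 = 4946436/6269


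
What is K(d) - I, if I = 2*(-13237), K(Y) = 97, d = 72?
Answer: 26571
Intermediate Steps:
I = -26474
K(d) - I = 97 - 1*(-26474) = 97 + 26474 = 26571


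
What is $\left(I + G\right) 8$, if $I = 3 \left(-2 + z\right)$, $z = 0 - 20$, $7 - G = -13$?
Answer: $-368$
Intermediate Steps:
$G = 20$ ($G = 7 - -13 = 7 + 13 = 20$)
$z = -20$ ($z = 0 - 20 = -20$)
$I = -66$ ($I = 3 \left(-2 - 20\right) = 3 \left(-22\right) = -66$)
$\left(I + G\right) 8 = \left(-66 + 20\right) 8 = \left(-46\right) 8 = -368$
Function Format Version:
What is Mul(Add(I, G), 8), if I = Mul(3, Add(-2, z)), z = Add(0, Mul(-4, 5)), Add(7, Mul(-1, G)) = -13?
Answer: -368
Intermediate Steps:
G = 20 (G = Add(7, Mul(-1, -13)) = Add(7, 13) = 20)
z = -20 (z = Add(0, -20) = -20)
I = -66 (I = Mul(3, Add(-2, -20)) = Mul(3, -22) = -66)
Mul(Add(I, G), 8) = Mul(Add(-66, 20), 8) = Mul(-46, 8) = -368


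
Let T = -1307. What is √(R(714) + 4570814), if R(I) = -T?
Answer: √4572121 ≈ 2138.3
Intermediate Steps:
R(I) = 1307 (R(I) = -1*(-1307) = 1307)
√(R(714) + 4570814) = √(1307 + 4570814) = √4572121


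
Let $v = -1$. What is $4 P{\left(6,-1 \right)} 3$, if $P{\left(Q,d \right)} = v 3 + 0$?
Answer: $-36$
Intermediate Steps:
$P{\left(Q,d \right)} = -3$ ($P{\left(Q,d \right)} = \left(-1\right) 3 + 0 = -3 + 0 = -3$)
$4 P{\left(6,-1 \right)} 3 = 4 \left(-3\right) 3 = \left(-12\right) 3 = -36$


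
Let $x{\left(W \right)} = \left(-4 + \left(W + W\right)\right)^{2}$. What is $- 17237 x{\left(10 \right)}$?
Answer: $-4412672$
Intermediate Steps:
$x{\left(W \right)} = \left(-4 + 2 W\right)^{2}$
$- 17237 x{\left(10 \right)} = - 17237 \cdot 4 \left(-2 + 10\right)^{2} = - 17237 \cdot 4 \cdot 8^{2} = - 17237 \cdot 4 \cdot 64 = \left(-17237\right) 256 = -4412672$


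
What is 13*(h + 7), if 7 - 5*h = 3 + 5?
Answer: 442/5 ≈ 88.400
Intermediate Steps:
h = -1/5 (h = 7/5 - (3 + 5)/5 = 7/5 - 1/5*8 = 7/5 - 8/5 = -1/5 ≈ -0.20000)
13*(h + 7) = 13*(-1/5 + 7) = 13*(34/5) = 442/5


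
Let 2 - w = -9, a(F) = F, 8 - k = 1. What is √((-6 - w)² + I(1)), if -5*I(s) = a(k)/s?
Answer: √7190/5 ≈ 16.959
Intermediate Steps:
k = 7 (k = 8 - 1*1 = 8 - 1 = 7)
w = 11 (w = 2 - 1*(-9) = 2 + 9 = 11)
I(s) = -7/(5*s)
√((-6 - w)² + I(1)) = √((-6 - 1*11)² - 7/5/1) = √((-6 - 11)² - 7/5*1) = √((-17)² - 7/5) = √(289 - 7/5) = √(1438/5) = √7190/5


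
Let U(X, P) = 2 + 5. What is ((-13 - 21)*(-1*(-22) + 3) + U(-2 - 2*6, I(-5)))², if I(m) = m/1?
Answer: 710649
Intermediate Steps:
I(m) = m (I(m) = m*1 = m)
U(X, P) = 7
((-13 - 21)*(-1*(-22) + 3) + U(-2 - 2*6, I(-5)))² = ((-13 - 21)*(-1*(-22) + 3) + 7)² = (-34*(22 + 3) + 7)² = (-34*25 + 7)² = (-850 + 7)² = (-843)² = 710649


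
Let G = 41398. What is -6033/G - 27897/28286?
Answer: -331382361/292745957 ≈ -1.1320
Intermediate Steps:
-6033/G - 27897/28286 = -6033/41398 - 27897/28286 = -331382361/292745957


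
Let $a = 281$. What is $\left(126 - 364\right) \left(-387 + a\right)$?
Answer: $25228$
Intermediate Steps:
$\left(126 - 364\right) \left(-387 + a\right) = \left(126 - 364\right) \left(-387 + 281\right) = \left(-238\right) \left(-106\right) = 25228$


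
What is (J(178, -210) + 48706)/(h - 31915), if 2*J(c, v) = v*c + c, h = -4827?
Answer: -30105/36742 ≈ -0.81936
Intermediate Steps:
J(c, v) = c/2 + c*v/2 (J(c, v) = (v*c + c)/2 = (c*v + c)/2 = (c + c*v)/2 = c/2 + c*v/2)
(J(178, -210) + 48706)/(h - 31915) = ((½)*178*(1 - 210) + 48706)/(-4827 - 31915) = ((½)*178*(-209) + 48706)/(-36742) = (-18601 + 48706)*(-1/36742) = 30105*(-1/36742) = -30105/36742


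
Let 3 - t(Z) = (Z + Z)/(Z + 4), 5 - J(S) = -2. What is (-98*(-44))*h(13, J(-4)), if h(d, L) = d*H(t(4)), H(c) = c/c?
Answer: 56056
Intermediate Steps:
J(S) = 7 (J(S) = 5 - 1*(-2) = 5 + 2 = 7)
t(Z) = 3 - 2*Z/(4 + Z) (t(Z) = 3 - (Z + Z)/(Z + 4) = 3 - 2*Z/(4 + Z))
H(c) = 1
h(d, L) = d (h(d, L) = d*1 = d)
(-98*(-44))*h(13, J(-4)) = -98*(-44)*13 = 4312*13 = 56056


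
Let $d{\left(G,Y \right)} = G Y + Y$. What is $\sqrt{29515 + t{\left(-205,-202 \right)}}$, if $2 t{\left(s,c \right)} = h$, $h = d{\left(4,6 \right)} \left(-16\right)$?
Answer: $5 \sqrt{1171} \approx 171.1$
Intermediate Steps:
$d{\left(G,Y \right)} = Y + G Y$
$h = -480$ ($h = 6 \left(1 + 4\right) \left(-16\right) = 6 \cdot 5 \left(-16\right) = 30 \left(-16\right) = -480$)
$t{\left(s,c \right)} = -240$ ($t{\left(s,c \right)} = \frac{1}{2} \left(-480\right) = -240$)
$\sqrt{29515 + t{\left(-205,-202 \right)}} = \sqrt{29515 - 240} = \sqrt{29275} = 5 \sqrt{1171}$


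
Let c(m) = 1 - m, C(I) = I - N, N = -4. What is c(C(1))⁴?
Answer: 256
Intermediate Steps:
C(I) = 4 + I (C(I) = I - 1*(-4) = I + 4 = 4 + I)
c(C(1))⁴ = (1 - (4 + 1))⁴ = (1 - 1*5)⁴ = (1 - 5)⁴ = (-4)⁴ = 256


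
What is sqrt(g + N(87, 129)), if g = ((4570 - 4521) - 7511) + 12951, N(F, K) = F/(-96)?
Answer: sqrt(351238)/8 ≈ 74.082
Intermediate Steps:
N(F, K) = -F/96 (N(F, K) = F*(-1/96) = -F/96)
g = 5489 (g = (49 - 7511) + 12951 = -7462 + 12951 = 5489)
sqrt(g + N(87, 129)) = sqrt(5489 - 1/96*87) = sqrt(5489 - 29/32) = sqrt(175619/32) = sqrt(351238)/8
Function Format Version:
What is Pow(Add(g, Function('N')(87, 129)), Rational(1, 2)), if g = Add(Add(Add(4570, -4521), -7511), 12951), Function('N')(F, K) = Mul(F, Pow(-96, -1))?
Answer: Mul(Rational(1, 8), Pow(351238, Rational(1, 2))) ≈ 74.082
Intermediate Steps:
Function('N')(F, K) = Mul(Rational(-1, 96), F) (Function('N')(F, K) = Mul(F, Rational(-1, 96)) = Mul(Rational(-1, 96), F))
g = 5489 (g = Add(Add(49, -7511), 12951) = Add(-7462, 12951) = 5489)
Pow(Add(g, Function('N')(87, 129)), Rational(1, 2)) = Pow(Add(5489, Mul(Rational(-1, 96), 87)), Rational(1, 2)) = Pow(Add(5489, Rational(-29, 32)), Rational(1, 2)) = Pow(Rational(175619, 32), Rational(1, 2)) = Mul(Rational(1, 8), Pow(351238, Rational(1, 2)))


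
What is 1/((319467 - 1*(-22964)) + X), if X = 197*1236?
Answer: 1/585923 ≈ 1.7067e-6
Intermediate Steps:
X = 243492
1/((319467 - 1*(-22964)) + X) = 1/((319467 - 1*(-22964)) + 243492) = 1/((319467 + 22964) + 243492) = 1/(342431 + 243492) = 1/585923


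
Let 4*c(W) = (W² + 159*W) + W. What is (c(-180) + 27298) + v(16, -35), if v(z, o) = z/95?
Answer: 2678826/95 ≈ 28198.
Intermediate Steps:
c(W) = 40*W + W²/4 (c(W) = ((W² + 159*W) + W)/4 = (W² + 160*W)/4 = 40*W + W²/4)
v(z, o) = z/95 (v(z, o) = z*(1/95) = z/95)
(c(-180) + 27298) + v(16, -35) = ((¼)*(-180)*(160 - 180) + 27298) + (1/95)*16 = ((¼)*(-180)*(-20) + 27298) + 16/95 = (900 + 27298) + 16/95 = 28198 + 16/95 = 2678826/95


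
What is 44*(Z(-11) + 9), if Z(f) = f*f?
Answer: 5720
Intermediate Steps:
Z(f) = f²
44*(Z(-11) + 9) = 44*((-11)² + 9) = 44*(121 + 9) = 44*130 = 5720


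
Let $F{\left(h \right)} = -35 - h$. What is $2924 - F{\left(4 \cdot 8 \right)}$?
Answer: $2991$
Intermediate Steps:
$2924 - F{\left(4 \cdot 8 \right)} = 2924 - \left(-35 - 4 \cdot 8\right) = 2924 - \left(-35 - 32\right) = 2924 - -67 = 2924 + 67 = 2991$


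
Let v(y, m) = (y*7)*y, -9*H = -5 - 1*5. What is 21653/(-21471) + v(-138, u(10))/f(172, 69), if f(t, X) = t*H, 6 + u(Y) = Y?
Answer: 6430765363/9232530 ≈ 696.53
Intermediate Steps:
u(Y) = -6 + Y
H = 10/9 (H = -(-5 - 1*5)/9 = -(-5 - 5)/9 = -⅑*(-10) = 10/9 ≈ 1.1111)
v(y, m) = 7*y² (v(y, m) = (7*y)*y = 7*y²)
f(t, X) = 10*t/9 (f(t, X) = t*(10/9) = 10*t/9)
21653/(-21471) + v(-138, u(10))/f(172, 69) = 21653/(-21471) + (7*(-138)²)/(((10/9)*172)) = 21653*(-1/21471) + (7*19044)/(1720/9) = -21653/21471 + 133308*(9/1720) = -21653/21471 + 299943/430 = 6430765363/9232530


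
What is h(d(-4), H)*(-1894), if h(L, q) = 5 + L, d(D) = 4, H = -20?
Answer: -17046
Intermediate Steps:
h(d(-4), H)*(-1894) = (5 + 4)*(-1894) = 9*(-1894) = -17046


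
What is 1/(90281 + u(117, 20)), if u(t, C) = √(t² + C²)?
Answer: 90281/8150644872 - √14089/8150644872 ≈ 1.1062e-5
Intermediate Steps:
u(t, C) = √(C² + t²)
1/(90281 + u(117, 20)) = 1/(90281 + √(20² + 117²)) = 1/(90281 + √(400 + 13689)) = 1/(90281 + √14089)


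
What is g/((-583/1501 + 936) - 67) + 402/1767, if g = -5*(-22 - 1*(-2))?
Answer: 131558112/383964977 ≈ 0.34263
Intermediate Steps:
g = 100 (g = -5*(-22 + 2) = -5*(-20) = 100)
g/((-583/1501 + 936) - 67) + 402/1767 = 100/((-583/1501 + 936) - 67) + 402/1767 = 100/((-583*1/1501 + 936) - 67) + 402*(1/1767) = 100/((-583/1501 + 936) - 67) + 134/589 = 100/(1404353/1501 - 67) + 134/589 = 100/(1303786/1501) + 134/589 = 100*(1501/1303786) + 134/589 = 75050/651893 + 134/589 = 131558112/383964977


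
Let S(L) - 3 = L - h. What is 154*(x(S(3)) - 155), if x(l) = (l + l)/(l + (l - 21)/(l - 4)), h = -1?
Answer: -22946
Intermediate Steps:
S(L) = 4 + L (S(L) = 3 + (L - 1*(-1)) = 3 + (L + 1) = 3 + (1 + L) = 4 + L)
x(l) = 2*l/(l + (-21 + l)/(-4 + l)) (x(l) = (2*l)/(l + (-21 + l)/(-4 + l)) = 2*l/(l + (-21 + l)/(-4 + l)))
154*(x(S(3)) - 155) = 154*(2*(4 + 3)*(-4 + (4 + 3))/(-21 + (4 + 3)² - 3*(4 + 3)) - 155) = 154*(2*7*(-4 + 7)/(-21 + 7² - 3*7) - 155) = 154*(2*7*3/(-21 + 49 - 21) - 155) = 154*(2*7*3/7 - 155) = 154*(2*7*(⅐)*3 - 155) = 154*(6 - 155) = 154*(-149) = -22946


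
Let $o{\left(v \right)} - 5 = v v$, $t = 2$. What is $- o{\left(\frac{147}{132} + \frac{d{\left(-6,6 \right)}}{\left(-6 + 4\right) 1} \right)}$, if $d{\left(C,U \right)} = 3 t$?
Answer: $- \frac{16569}{1936} \approx -8.5584$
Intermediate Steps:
$d{\left(C,U \right)} = 6$ ($d{\left(C,U \right)} = 3 \cdot 2 = 6$)
$o{\left(v \right)} = 5 + v^{2}$ ($o{\left(v \right)} = 5 + v v = 5 + v^{2}$)
$- o{\left(\frac{147}{132} + \frac{d{\left(-6,6 \right)}}{\left(-6 + 4\right) 1} \right)} = - (5 + \left(\frac{147}{132} + \frac{6}{\left(-6 + 4\right) 1}\right)^{2}) = - (5 + \left(147 \cdot \frac{1}{132} + \frac{6}{\left(-2\right) 1}\right)^{2}) = - (5 + \left(\frac{49}{44} + \frac{6}{-2}\right)^{2}) = - (5 + \left(\frac{49}{44} + 6 \left(- \frac{1}{2}\right)\right)^{2}) = - (5 + \left(\frac{49}{44} - 3\right)^{2}) = - (5 + \left(- \frac{83}{44}\right)^{2}) = - (5 + \frac{6889}{1936}) = \left(-1\right) \frac{16569}{1936} = - \frac{16569}{1936}$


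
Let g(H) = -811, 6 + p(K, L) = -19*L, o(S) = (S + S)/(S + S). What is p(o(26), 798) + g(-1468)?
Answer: -15979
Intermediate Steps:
o(S) = 1 (o(S) = (2*S)/((2*S)) = (2*S)*(1/(2*S)) = 1)
p(K, L) = -6 - 19*L
p(o(26), 798) + g(-1468) = (-6 - 19*798) - 811 = (-6 - 15162) - 811 = -15168 - 811 = -15979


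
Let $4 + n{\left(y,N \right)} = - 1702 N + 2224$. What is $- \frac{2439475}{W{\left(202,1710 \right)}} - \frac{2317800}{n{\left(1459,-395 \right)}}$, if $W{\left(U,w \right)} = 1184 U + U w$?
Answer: $- \frac{300040834865}{39431045188} \approx -7.6093$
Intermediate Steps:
$n{\left(y,N \right)} = 2220 - 1702 N$ ($n{\left(y,N \right)} = -4 - \left(-2224 + 1702 N\right) = 2220 - 1702 N$)
$- \frac{2439475}{W{\left(202,1710 \right)}} - \frac{2317800}{n{\left(1459,-395 \right)}} = - \frac{2439475}{202 \left(1184 + 1710\right)} - \frac{2317800}{2220 - -672290} = - \frac{2439475}{202 \cdot 2894} - \frac{2317800}{2220 + 672290} = - \frac{2439475}{584588} - \frac{2317800}{674510} = \left(-2439475\right) \frac{1}{584588} - \frac{231780}{67451} = - \frac{2439475}{584588} - \frac{231780}{67451} = - \frac{300040834865}{39431045188}$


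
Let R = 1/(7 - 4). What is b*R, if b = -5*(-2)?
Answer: 10/3 ≈ 3.3333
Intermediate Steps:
b = 10
R = 1/3 ≈ 0.33333
b*R = 10*(1/3) = 10/3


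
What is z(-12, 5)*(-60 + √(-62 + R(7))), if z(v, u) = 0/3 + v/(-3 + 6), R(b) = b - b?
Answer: 240 - 4*I*√62 ≈ 240.0 - 31.496*I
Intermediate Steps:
R(b) = 0
z(v, u) = v/3 (z(v, u) = 0*(⅓) + v/3 = 0 + v*(⅓) = 0 + v/3 = v/3)
z(-12, 5)*(-60 + √(-62 + R(7))) = ((⅓)*(-12))*(-60 + √(-62 + 0)) = -4*(-60 + √(-62)) = -4*(-60 + I*√62) = 240 - 4*I*√62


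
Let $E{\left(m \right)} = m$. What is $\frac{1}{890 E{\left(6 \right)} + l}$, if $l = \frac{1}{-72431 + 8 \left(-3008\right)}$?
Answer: $\frac{96495}{515283299} \approx 0.00018727$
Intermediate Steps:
$l = - \frac{1}{96495}$ ($l = \frac{1}{-72431 - 24064} = \frac{1}{-96495} = - \frac{1}{96495} \approx -1.0363 \cdot 10^{-5}$)
$\frac{1}{890 E{\left(6 \right)} + l} = \frac{1}{890 \cdot 6 - \frac{1}{96495}} = \frac{1}{5340 - \frac{1}{96495}} = \frac{1}{\frac{515283299}{96495}} = \frac{96495}{515283299}$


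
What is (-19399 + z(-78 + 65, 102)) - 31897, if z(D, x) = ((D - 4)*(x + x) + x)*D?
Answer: -7538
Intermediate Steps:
z(D, x) = D*(x + 2*x*(-4 + D)) (z(D, x) = ((-4 + D)*(2*x) + x)*D = (2*x*(-4 + D) + x)*D = (x + 2*x*(-4 + D))*D = D*(x + 2*x*(-4 + D)))
(-19399 + z(-78 + 65, 102)) - 31897 = (-19399 + (-78 + 65)*102*(-7 + 2*(-78 + 65))) - 31897 = (-19399 - 13*102*(-7 + 2*(-13))) - 31897 = (-19399 - 13*102*(-7 - 26)) - 31897 = (-19399 - 13*102*(-33)) - 31897 = (-19399 + 43758) - 31897 = 24359 - 31897 = -7538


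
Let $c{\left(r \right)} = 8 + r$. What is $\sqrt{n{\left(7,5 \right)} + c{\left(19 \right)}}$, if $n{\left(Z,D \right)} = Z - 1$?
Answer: $\sqrt{33} \approx 5.7446$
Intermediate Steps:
$n{\left(Z,D \right)} = -1 + Z$
$\sqrt{n{\left(7,5 \right)} + c{\left(19 \right)}} = \sqrt{\left(-1 + 7\right) + \left(8 + 19\right)} = \sqrt{6 + 27} = \sqrt{33}$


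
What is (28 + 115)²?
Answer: 20449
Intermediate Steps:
(28 + 115)² = 143² = 20449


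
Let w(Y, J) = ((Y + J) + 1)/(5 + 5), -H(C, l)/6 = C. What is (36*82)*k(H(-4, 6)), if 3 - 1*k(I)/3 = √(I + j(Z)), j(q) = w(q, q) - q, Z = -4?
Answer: 26568 - 4428*√2730/5 ≈ -19704.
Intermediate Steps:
H(C, l) = -6*C
w(Y, J) = ⅒ + J/10 + Y/10 (w(Y, J) = ((J + Y) + 1)/10 = (1 + J + Y)*(⅒) = ⅒ + J/10 + Y/10)
j(q) = ⅒ - 4*q/5 (j(q) = (⅒ + q/10 + q/10) - q = (⅒ + q/5) - q = ⅒ - 4*q/5)
k(I) = 9 - 3*√(33/10 + I) (k(I) = 9 - 3*√(I + (⅒ - ⅘*(-4))) = 9 - 3*√(I + (⅒ + 16/5)) = 9 - 3*√(I + 33/10) = 9 - 3*√(33/10 + I))
(36*82)*k(H(-4, 6)) = (36*82)*(9 - 3*√(330 + 100*(-6*(-4)))/10) = 2952*(9 - 3*√(330 + 100*24)/10) = 2952*(9 - 3*√(330 + 2400)/10) = 2952*(9 - 3*√2730/10) = 26568 - 4428*√2730/5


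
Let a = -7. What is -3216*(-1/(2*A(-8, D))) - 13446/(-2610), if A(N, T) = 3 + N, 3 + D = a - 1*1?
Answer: -9177/29 ≈ -316.45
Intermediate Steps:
D = -11 (D = -3 + (-7 - 1*1) = -3 + (-7 - 1) = -3 - 8 = -11)
-3216*(-1/(2*A(-8, D))) - 13446/(-2610) = -3216*(-1/(2*(3 - 8))) - 13446/(-2610) = -3216/((-5*(-2))) - 13446*(-1/2610) = -3216/10 + 747/145 = -3216*⅒ + 747/145 = -1608/5 + 747/145 = -9177/29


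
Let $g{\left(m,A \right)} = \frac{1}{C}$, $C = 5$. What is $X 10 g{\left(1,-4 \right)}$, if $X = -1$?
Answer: $-2$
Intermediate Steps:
$g{\left(m,A \right)} = \frac{1}{5}$
$X 10 g{\left(1,-4 \right)} = \left(-1\right) 10 \cdot \frac{1}{5} = \left(-10\right) \frac{1}{5} = -2$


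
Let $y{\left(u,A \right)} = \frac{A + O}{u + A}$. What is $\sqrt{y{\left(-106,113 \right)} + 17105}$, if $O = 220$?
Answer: $\frac{2 \sqrt{210119}}{7} \approx 130.97$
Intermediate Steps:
$y{\left(u,A \right)} = \frac{220 + A}{A + u}$ ($y{\left(u,A \right)} = \frac{A + 220}{u + A} = \frac{220 + A}{A + u}$)
$\sqrt{y{\left(-106,113 \right)} + 17105} = \sqrt{\frac{220 + 113}{113 - 106} + 17105} = \sqrt{\frac{1}{7} \cdot 333 + 17105} = \sqrt{\frac{333}{7} + 17105} = \sqrt{\frac{120068}{7}} = \frac{2 \sqrt{210119}}{7}$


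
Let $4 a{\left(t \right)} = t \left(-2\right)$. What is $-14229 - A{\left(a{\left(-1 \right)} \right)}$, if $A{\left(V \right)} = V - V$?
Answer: $-14229$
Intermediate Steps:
$a{\left(t \right)} = - \frac{t}{2}$ ($a{\left(t \right)} = \frac{t \left(-2\right)}{4} = \frac{\left(-2\right) t}{4} = - \frac{t}{2}$)
$A{\left(V \right)} = 0$
$-14229 - A{\left(a{\left(-1 \right)} \right)} = -14229 - 0 = -14229 + 0 = -14229$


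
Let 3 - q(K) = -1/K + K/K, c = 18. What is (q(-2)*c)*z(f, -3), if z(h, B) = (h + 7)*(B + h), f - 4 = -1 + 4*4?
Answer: 11232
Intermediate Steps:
f = 19 (f = 4 + (-1 + 4*4) = 4 + (-1 + 16) = 4 + 15 = 19)
z(h, B) = (7 + h)*(B + h)
q(K) = 2 + 1/K (q(K) = 3 - (-1/K + K/K) = 3 - (-1/K + 1) = 3 - (1 - 1/K) = 3 + (-1 + 1/K) = 2 + 1/K)
(q(-2)*c)*z(f, -3) = ((2 + 1/(-2))*18)*(19² + 7*(-3) + 7*19 - 3*19) = ((2 - ½)*18)*(361 - 21 + 133 - 57) = ((3/2)*18)*416 = 27*416 = 11232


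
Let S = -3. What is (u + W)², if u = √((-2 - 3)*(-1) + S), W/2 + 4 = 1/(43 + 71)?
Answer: 213523/3249 - 910*√2/57 ≈ 43.142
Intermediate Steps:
W = -455/57 (W = -8 + 2/(43 + 71) = -8 + 2/114 = -8 + 2*(1/114) = -8 + 1/57 = -455/57 ≈ -7.9825)
u = √2 (u = √((-2 - 3)*(-1) - 3) = √(-5*(-1) - 3) = √(5 - 3) = √2 ≈ 1.4142)
(u + W)² = (√2 - 455/57)² = (-455/57 + √2)²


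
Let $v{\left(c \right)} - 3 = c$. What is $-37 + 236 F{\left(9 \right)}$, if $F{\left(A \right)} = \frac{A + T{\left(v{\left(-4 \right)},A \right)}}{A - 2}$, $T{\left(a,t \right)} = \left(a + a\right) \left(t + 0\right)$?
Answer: $- \frac{2383}{7} \approx -340.43$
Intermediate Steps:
$v{\left(c \right)} = 3 + c$
$T{\left(a,t \right)} = 2 a t$
$F{\left(A \right)} = - \frac{A}{-2 + A}$ ($F{\left(A \right)} = \frac{A + 2 \left(3 - 4\right) A}{A - 2} = \frac{A + 2 \left(-1\right) A}{-2 + A} = \frac{A - 2 A}{-2 + A} = \frac{\left(-1\right) A}{-2 + A} = - \frac{A}{-2 + A}$)
$-37 + 236 F{\left(9 \right)} = -37 + 236 \left(\left(-1\right) 9 \frac{1}{-2 + 9}\right) = -37 + 236 \left(\left(-1\right) 9 \cdot \frac{1}{7}\right) = -37 + 236 \left(- \frac{9}{7}\right) = -37 - \frac{2124}{7} = - \frac{2383}{7}$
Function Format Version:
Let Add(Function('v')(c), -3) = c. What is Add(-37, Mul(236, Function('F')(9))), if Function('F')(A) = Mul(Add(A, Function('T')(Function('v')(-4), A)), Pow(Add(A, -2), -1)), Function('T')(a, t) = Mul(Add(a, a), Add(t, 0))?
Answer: Rational(-2383, 7) ≈ -340.43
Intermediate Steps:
Function('v')(c) = Add(3, c)
Function('T')(a, t) = Mul(2, a, t) (Function('T')(a, t) = Mul(Mul(2, a), t) = Mul(2, a, t))
Function('F')(A) = Mul(-1, A, Pow(Add(-2, A), -1)) (Function('F')(A) = Mul(Add(A, Mul(2, Add(3, -4), A)), Pow(Add(A, -2), -1)) = Mul(Add(A, Mul(2, -1, A)), Pow(Add(-2, A), -1)) = Mul(Add(A, Mul(-2, A)), Pow(Add(-2, A), -1)) = Mul(Mul(-1, A), Pow(Add(-2, A), -1)) = Mul(-1, A, Pow(Add(-2, A), -1)))
Add(-37, Mul(236, Function('F')(9))) = Add(-37, Mul(236, Mul(-1, 9, Pow(Add(-2, 9), -1)))) = Add(-37, Mul(236, Mul(-1, 9, Pow(7, -1)))) = Add(-37, Mul(236, Mul(-1, 9, Rational(1, 7)))) = Add(-37, Mul(236, Rational(-9, 7))) = Add(-37, Rational(-2124, 7)) = Rational(-2383, 7)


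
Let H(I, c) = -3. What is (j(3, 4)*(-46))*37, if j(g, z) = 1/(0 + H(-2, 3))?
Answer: 1702/3 ≈ 567.33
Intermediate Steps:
j(g, z) = -⅓ (j(g, z) = 1/(0 - 3) = 1/(-3) = -⅓)
(j(3, 4)*(-46))*37 = -⅓*(-46)*37 = (46/3)*37 = 1702/3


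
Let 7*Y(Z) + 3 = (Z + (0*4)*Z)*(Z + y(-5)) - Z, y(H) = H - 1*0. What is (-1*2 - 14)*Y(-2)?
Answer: -208/7 ≈ -29.714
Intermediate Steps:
y(H) = H (y(H) = H + 0 = H)
Y(Z) = -3/7 - Z/7 + Z*(-5 + Z)/7 (Y(Z) = -3/7 + ((Z + (0*4)*Z)*(Z - 5) - Z)/7 = -3/7 + ((Z + 0*Z)*(-5 + Z) - Z)/7 = -3/7 + ((Z + 0)*(-5 + Z) - Z)/7 = -3/7 + (Z*(-5 + Z) - Z)/7 = -3/7 + (-Z + Z*(-5 + Z))/7 = -3/7 + (-Z/7 + Z*(-5 + Z)/7) = -3/7 - Z/7 + Z*(-5 + Z)/7)
(-1*2 - 14)*Y(-2) = (-1*2 - 14)*(-3/7 - 6/7*(-2) + (⅐)*(-2)²) = (-2 - 14)*(-3/7 + 12/7 + (⅐)*4) = -16*(-3/7 + 12/7 + 4/7) = -16*13/7 = -208/7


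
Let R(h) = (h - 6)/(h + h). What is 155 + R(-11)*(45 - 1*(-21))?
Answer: 206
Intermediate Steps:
R(h) = (-6 + h)/(2*h) (R(h) = (-6 + h)/((2*h)) = (-6 + h)*(1/(2*h)) = (-6 + h)/(2*h))
155 + R(-11)*(45 - 1*(-21)) = 155 + ((½)*(-6 - 11)/(-11))*(45 - 1*(-21)) = 155 + ((½)*(-1/11)*(-17))*(45 + 21) = 155 + (17/22)*66 = 155 + 51 = 206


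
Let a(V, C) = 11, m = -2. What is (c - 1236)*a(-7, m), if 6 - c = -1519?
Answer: 3179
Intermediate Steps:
c = 1525 (c = 6 - 1*(-1519) = 6 + 1519 = 1525)
(c - 1236)*a(-7, m) = (1525 - 1236)*11 = 289*11 = 3179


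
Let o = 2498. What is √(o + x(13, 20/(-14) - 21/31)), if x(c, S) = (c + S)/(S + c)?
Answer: 7*√51 ≈ 49.990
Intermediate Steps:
x(c, S) = 1 (x(c, S) = (S + c)/(S + c) = 1)
√(o + x(13, 20/(-14) - 21/31)) = √(2498 + 1) = √2499 = 7*√51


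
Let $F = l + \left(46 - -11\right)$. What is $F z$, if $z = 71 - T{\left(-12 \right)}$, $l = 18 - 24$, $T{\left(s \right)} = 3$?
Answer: $3468$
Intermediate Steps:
$l = -6$
$F = 51$ ($F = -6 + \left(46 - -11\right) = -6 + \left(46 + 11\right) = -6 + 57 = 51$)
$z = 68$ ($z = 71 - 3 = 68$)
$F z = 51 \cdot 68 = 3468$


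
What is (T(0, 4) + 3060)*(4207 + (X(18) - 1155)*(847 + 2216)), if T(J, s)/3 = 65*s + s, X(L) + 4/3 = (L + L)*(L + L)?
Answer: 1664087112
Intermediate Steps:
X(L) = -4/3 + 4*L**2 (X(L) = -4/3 + (L + L)*(L + L) = -4/3 + (2*L)*(2*L) = -4/3 + 4*L**2)
T(J, s) = 198*s (T(J, s) = 3*(65*s + s) = 3*(66*s) = 198*s)
(T(0, 4) + 3060)*(4207 + (X(18) - 1155)*(847 + 2216)) = (198*4 + 3060)*(4207 + ((-4/3 + 4*18**2) - 1155)*(847 + 2216)) = (792 + 3060)*(4207 + ((-4/3 + 4*324) - 1155)*3063) = 3852*(4207 + ((-4/3 + 1296) - 1155)*3063) = 3852*(4207 + (3884/3 - 1155)*3063) = 3852*(4207 + (419/3)*3063) = 3852*(4207 + 427799) = 3852*432006 = 1664087112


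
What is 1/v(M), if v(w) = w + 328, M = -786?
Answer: -1/458 ≈ -0.0021834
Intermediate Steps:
v(w) = 328 + w
1/v(M) = 1/(328 - 786) = 1/(-458) = -1/458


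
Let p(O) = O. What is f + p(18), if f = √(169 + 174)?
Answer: 18 + 7*√7 ≈ 36.520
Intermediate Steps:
f = 7*√7 (f = √343 = 7*√7 ≈ 18.520)
f + p(18) = 7*√7 + 18 = 18 + 7*√7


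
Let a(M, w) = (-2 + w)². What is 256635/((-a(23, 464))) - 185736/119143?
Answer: -7802277621/2825595388 ≈ -2.7613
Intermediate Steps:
256635/((-a(23, 464))) - 185736/119143 = 256635/((-(-2 + 464)²)) - 185736/119143 = 256635/((-1*462²)) - 185736*1/119143 = 256635/((-1*213444)) - 185736/119143 = 256635/(-213444) - 185736/119143 = 256635*(-1/213444) - 185736/119143 = -28515/23716 - 185736/119143 = -7802277621/2825595388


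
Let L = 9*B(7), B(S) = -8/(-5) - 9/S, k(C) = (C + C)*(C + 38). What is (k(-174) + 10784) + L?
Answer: 2034019/35 ≈ 58115.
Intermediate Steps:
k(C) = 2*C*(38 + C) (k(C) = (2*C)*(38 + C) = 2*C*(38 + C))
B(S) = 8/5 - 9/S (B(S) = -8*(-1/5) - 9/S = 8/5 - 9/S)
L = 99/35 (L = 9*(8/5 - 9/7) = 9*(11/35) = 99/35 ≈ 2.8286)
(k(-174) + 10784) + L = (2*(-174)*(38 - 174) + 10784) + 99/35 = (2*(-174)*(-136) + 10784) + 99/35 = (47328 + 10784) + 99/35 = 58112 + 99/35 = 2034019/35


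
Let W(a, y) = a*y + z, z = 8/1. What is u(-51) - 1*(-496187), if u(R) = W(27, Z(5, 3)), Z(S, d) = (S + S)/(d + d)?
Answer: 496240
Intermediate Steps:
z = 8 (z = 8*1 = 8)
Z(S, d) = S/d (Z(S, d) = (2*S)/((2*d)) = (2*S)*(1/(2*d)) = S/d)
W(a, y) = 8 + a*y (W(a, y) = a*y + 8 = 8 + a*y)
u(R) = 53 (u(R) = 8 + 27*(5/3) = 8 + 45 = 53)
u(-51) - 1*(-496187) = 53 - 1*(-496187) = 53 + 496187 = 496240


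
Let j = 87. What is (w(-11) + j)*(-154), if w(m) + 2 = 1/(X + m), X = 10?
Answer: -12936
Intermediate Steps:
w(m) = -2 + 1/(10 + m)
(w(-11) + j)*(-154) = ((-19 - 2*(-11))/(10 - 11) + 87)*(-154) = ((-19 + 22)/(-1) + 87)*(-154) = (-1*3 + 87)*(-154) = (-3 + 87)*(-154) = 84*(-154) = -12936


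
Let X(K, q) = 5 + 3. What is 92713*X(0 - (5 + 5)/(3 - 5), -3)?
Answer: 741704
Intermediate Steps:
X(K, q) = 8
92713*X(0 - (5 + 5)/(3 - 5), -3) = 92713*8 = 741704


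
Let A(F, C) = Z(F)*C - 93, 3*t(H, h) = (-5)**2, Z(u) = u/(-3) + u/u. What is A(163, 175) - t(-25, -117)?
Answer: -28304/3 ≈ -9434.7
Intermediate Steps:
Z(u) = 1 - u/3 (Z(u) = u*(-1/3) + 1 = -u/3 + 1 = 1 - u/3)
t(H, h) = 25/3 (t(H, h) = (1/3)*(-5)**2 = (1/3)*25 = 25/3)
A(F, C) = -93 + C*(1 - F/3) (A(F, C) = (1 - F/3)*C - 93 = C*(1 - F/3) - 93 = -93 + C*(1 - F/3))
A(163, 175) - t(-25, -117) = (-93 + 175 - 1/3*175*163) - 1*25/3 = (-93 + 175 - 28525/3) - 25/3 = -28279/3 - 25/3 = -28304/3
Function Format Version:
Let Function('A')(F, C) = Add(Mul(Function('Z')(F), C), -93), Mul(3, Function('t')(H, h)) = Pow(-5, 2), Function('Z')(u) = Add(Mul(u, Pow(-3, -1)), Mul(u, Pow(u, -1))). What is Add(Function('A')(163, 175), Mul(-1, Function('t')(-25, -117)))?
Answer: Rational(-28304, 3) ≈ -9434.7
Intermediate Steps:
Function('Z')(u) = Add(1, Mul(Rational(-1, 3), u)) (Function('Z')(u) = Add(Mul(u, Rational(-1, 3)), 1) = Add(Mul(Rational(-1, 3), u), 1) = Add(1, Mul(Rational(-1, 3), u)))
Function('t')(H, h) = Rational(25, 3) (Function('t')(H, h) = Mul(Rational(1, 3), Pow(-5, 2)) = Mul(Rational(1, 3), 25) = Rational(25, 3))
Function('A')(F, C) = Add(-93, Mul(C, Add(1, Mul(Rational(-1, 3), F)))) (Function('A')(F, C) = Add(Mul(Add(1, Mul(Rational(-1, 3), F)), C), -93) = Add(Mul(C, Add(1, Mul(Rational(-1, 3), F))), -93) = Add(-93, Mul(C, Add(1, Mul(Rational(-1, 3), F)))))
Add(Function('A')(163, 175), Mul(-1, Function('t')(-25, -117))) = Add(Add(-93, 175, Mul(Rational(-1, 3), 175, 163)), Mul(-1, Rational(25, 3))) = Add(Add(-93, 175, Rational(-28525, 3)), Rational(-25, 3)) = Add(Rational(-28279, 3), Rational(-25, 3)) = Rational(-28304, 3)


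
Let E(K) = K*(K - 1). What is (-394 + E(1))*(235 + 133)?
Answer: -144992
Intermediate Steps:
E(K) = K*(-1 + K)
(-394 + E(1))*(235 + 133) = (-394 + 1*(-1 + 1))*(235 + 133) = (-394 + 1*0)*368 = (-394 + 0)*368 = -394*368 = -144992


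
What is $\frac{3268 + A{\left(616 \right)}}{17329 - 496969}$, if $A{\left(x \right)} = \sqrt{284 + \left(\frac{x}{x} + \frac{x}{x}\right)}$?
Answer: $- \frac{817}{119910} - \frac{\sqrt{286}}{479640} \approx -0.0068487$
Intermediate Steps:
$A{\left(x \right)} = \sqrt{286}$ ($A{\left(x \right)} = \sqrt{284 + \left(1 + 1\right)} = \sqrt{284 + 2} = \sqrt{286}$)
$\frac{3268 + A{\left(616 \right)}}{17329 - 496969} = \frac{3268 + \sqrt{286}}{17329 - 496969} = \frac{3268 + \sqrt{286}}{-479640} = \left(3268 + \sqrt{286}\right) \left(- \frac{1}{479640}\right) = - \frac{817}{119910} - \frac{\sqrt{286}}{479640}$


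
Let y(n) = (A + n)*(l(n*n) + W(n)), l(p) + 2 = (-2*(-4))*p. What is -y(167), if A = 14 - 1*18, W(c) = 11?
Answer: -36368723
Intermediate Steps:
A = -4 (A = 14 - 18 = -4)
l(p) = -2 + 8*p (l(p) = -2 + (-2*(-4))*p = -2 + 8*p)
y(n) = (-4 + n)*(9 + 8*n²) (y(n) = (-4 + n)*((-2 + 8*(n*n)) + 11) = (-4 + n)*((-2 + 8*n²) + 11) = (-4 + n)*(9 + 8*n²))
-y(167) = -(-36 - 32*167² + 8*167³ + 9*167) = -(-36 - 32*27889 + 8*4657463 + 1503) = -(-36 - 892448 + 37259704 + 1503) = -1*36368723 = -36368723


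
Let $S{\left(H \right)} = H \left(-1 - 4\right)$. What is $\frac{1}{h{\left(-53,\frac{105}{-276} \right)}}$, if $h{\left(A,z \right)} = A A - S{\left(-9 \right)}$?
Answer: $\frac{1}{2764} \approx 0.00036179$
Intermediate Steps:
$S{\left(H \right)} = - 5 H$ ($S{\left(H \right)} = H \left(-5\right) = - 5 H$)
$h{\left(A,z \right)} = -45 + A^{2}$ ($h{\left(A,z \right)} = A A - \left(-5\right) \left(-9\right) = A^{2} - 45 = -45 + A^{2}$)
$\frac{1}{h{\left(-53,\frac{105}{-276} \right)}} = \frac{1}{-45 + \left(-53\right)^{2}} = \frac{1}{-45 + 2809} = \frac{1}{2764}$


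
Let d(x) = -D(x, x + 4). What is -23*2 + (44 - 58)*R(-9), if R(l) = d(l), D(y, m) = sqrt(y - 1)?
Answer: -46 + 14*I*sqrt(10) ≈ -46.0 + 44.272*I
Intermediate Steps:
D(y, m) = sqrt(-1 + y)
d(x) = -sqrt(-1 + x)
R(l) = -sqrt(-1 + l)
-23*2 + (44 - 58)*R(-9) = -23*2 + (44 - 58)*(-sqrt(-1 - 9)) = -46 - (-14)*sqrt(-10) = -46 - (-14)*I*sqrt(10) = -46 + 14*I*sqrt(10)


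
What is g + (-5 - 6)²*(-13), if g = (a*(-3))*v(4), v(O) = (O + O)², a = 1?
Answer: -1765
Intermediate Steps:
v(O) = 4*O² (v(O) = (2*O)² = 4*O²)
g = -192 (g = (1*(-3))*(4*4²) = -12*16 = -3*64 = -192)
g + (-5 - 6)²*(-13) = -192 + (-5 - 6)²*(-13) = -192 + (-11)²*(-13) = -192 + 121*(-13) = -192 - 1573 = -1765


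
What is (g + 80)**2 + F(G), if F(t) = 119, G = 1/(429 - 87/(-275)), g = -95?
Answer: 344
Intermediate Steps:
G = 275/118062 (G = 1/(429 - 87*(-1/275)) = 1/(429 + 87/275) = 1/(118062/275) = 275/118062 ≈ 0.0023293)
(g + 80)**2 + F(G) = (-95 + 80)**2 + 119 = (-15)**2 + 119 = 225 + 119 = 344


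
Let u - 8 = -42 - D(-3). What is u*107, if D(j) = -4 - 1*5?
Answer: -2675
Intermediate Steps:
D(j) = -9 (D(j) = -4 - 5 = -9)
u = -25 (u = 8 + (-42 - 1*(-9)) = 8 + (-42 + 9) = 8 - 33 = -25)
u*107 = -25*107 = -2675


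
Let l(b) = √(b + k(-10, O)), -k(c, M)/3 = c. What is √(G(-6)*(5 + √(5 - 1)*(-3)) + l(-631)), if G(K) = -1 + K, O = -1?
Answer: √(7 + I*√601) ≈ 4.0308 + 3.041*I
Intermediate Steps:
k(c, M) = -3*c
l(b) = √(30 + b) (l(b) = √(b - 3*(-10)) = √(b + 30) = √(30 + b))
√(G(-6)*(5 + √(5 - 1)*(-3)) + l(-631)) = √((-1 - 6)*(5 + √(5 - 1)*(-3)) + √(30 - 631)) = √(-7*(5 + √4*(-3)) + √(-601)) = √(-7*(5 + 2*(-3)) + I*√601) = √(-7*(5 - 6) + I*√601) = √(-7*(-1) + I*√601) = √(7 + I*√601)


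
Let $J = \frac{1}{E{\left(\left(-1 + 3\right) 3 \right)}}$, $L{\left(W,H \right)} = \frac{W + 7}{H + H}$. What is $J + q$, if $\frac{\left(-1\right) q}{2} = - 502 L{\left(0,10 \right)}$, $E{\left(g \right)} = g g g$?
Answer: $\frac{379517}{1080} \approx 351.4$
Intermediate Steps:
$L{\left(W,H \right)} = \frac{7 + W}{2 H}$
$E{\left(g \right)} = g^{3}$ ($E{\left(g \right)} = g g^{2} = g^{3}$)
$q = \frac{1757}{5}$ ($q = - 2 \left(- 502 \frac{7 + 0}{2 \cdot 10}\right) = - 2 \left(- 502 \cdot \frac{1}{2} \cdot \frac{1}{10} \cdot 7\right) = - 2 \left(\left(-502\right) \frac{7}{20}\right) = \left(-2\right) \left(- \frac{1757}{10}\right) = \frac{1757}{5} \approx 351.4$)
$J = \frac{1}{216}$ ($J = \frac{1}{\left(\left(-1 + 3\right) 3\right)^{3}} = \frac{1}{\left(2 \cdot 3\right)^{3}} = \frac{1}{6^{3}} = \frac{1}{216} \approx 0.0046296$)
$J + q = \frac{1}{216} + \frac{1757}{5} = \frac{379517}{1080}$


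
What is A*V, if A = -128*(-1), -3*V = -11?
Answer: 1408/3 ≈ 469.33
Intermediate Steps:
V = 11/3 (V = -1/3*(-11) = 11/3 ≈ 3.6667)
A = 128
A*V = 128*(11/3) = 1408/3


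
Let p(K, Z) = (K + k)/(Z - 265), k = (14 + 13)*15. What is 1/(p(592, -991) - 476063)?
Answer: -1256/597936125 ≈ -2.1006e-6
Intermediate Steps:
k = 405 (k = 27*15 = 405)
p(K, Z) = (405 + K)/(-265 + Z) (p(K, Z) = (K + 405)/(Z - 265) = (405 + K)/(-265 + Z))
1/(p(592, -991) - 476063) = 1/((405 + 592)/(-265 - 991) - 476063) = 1/(997/(-1256) - 476063) = 1/(-1/1256*997 - 476063) = 1/(-997/1256 - 476063) = 1/(-597936125/1256) = -1256/597936125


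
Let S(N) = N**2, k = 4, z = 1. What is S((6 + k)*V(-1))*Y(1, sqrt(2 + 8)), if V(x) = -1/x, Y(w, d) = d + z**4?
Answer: 100 + 100*sqrt(10) ≈ 416.23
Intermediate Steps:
Y(w, d) = 1 + d (Y(w, d) = d + 1**4 = d + 1 = 1 + d)
S((6 + k)*V(-1))*Y(1, sqrt(2 + 8)) = ((6 + 4)*(-1/(-1)))**2*(1 + sqrt(2 + 8)) = (10*(-1*(-1)))**2*(1 + sqrt(10)) = (10*1)**2*(1 + sqrt(10)) = 10**2*(1 + sqrt(10)) = 100*(1 + sqrt(10)) = 100 + 100*sqrt(10)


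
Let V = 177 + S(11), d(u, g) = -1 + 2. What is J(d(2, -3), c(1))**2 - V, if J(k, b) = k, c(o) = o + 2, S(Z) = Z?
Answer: -187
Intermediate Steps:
d(u, g) = 1
c(o) = 2 + o
V = 188 (V = 177 + 11 = 188)
J(d(2, -3), c(1))**2 - V = 1**2 - 1*188 = 1 - 188 = -187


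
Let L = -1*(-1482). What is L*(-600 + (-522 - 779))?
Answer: -2817282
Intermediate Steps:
L = 1482
L*(-600 + (-522 - 779)) = 1482*(-600 + (-522 - 779)) = 1482*(-600 - 1301) = 1482*(-1901) = -2817282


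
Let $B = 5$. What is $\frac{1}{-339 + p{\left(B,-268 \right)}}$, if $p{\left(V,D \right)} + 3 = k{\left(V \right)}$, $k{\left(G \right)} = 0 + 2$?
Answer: $- \frac{1}{340} \approx -0.0029412$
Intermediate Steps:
$k{\left(G \right)} = 2$
$p{\left(V,D \right)} = -1$ ($p{\left(V,D \right)} = -3 + 2 = -1$)
$\frac{1}{-339 + p{\left(B,-268 \right)}} = \frac{1}{-339 - 1} = \frac{1}{-340} = - \frac{1}{340}$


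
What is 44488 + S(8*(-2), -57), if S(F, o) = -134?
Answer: 44354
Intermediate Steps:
44488 + S(8*(-2), -57) = 44488 - 134 = 44354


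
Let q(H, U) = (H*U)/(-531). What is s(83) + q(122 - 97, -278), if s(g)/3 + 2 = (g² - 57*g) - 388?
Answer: 2823374/531 ≈ 5317.1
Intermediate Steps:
s(g) = -1170 - 171*g + 3*g² (s(g) = -6 + 3*((g² - 57*g) - 388) = -6 + 3*(-388 + g² - 57*g) = -6 + (-1164 - 171*g + 3*g²) = -1170 - 171*g + 3*g²)
q(H, U) = -H*U/531 (q(H, U) = (H*U)*(-1/531) = -H*U/531)
s(83) + q(122 - 97, -278) = (-1170 - 171*83 + 3*83²) - 1/531*(122 - 97)*(-278) = (-1170 - 14193 + 3*6889) - 1/531*25*(-278) = (-1170 - 14193 + 20667) + 6950/531 = 5304 + 6950/531 = 2823374/531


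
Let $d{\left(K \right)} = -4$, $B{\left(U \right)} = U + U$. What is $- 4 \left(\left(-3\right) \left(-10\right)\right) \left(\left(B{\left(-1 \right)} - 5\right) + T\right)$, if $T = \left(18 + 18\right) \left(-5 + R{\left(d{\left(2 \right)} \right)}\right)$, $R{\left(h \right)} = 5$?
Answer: $840$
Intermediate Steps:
$B{\left(U \right)} = 2 U$
$T = 0$ ($T = \left(18 + 18\right) \left(-5 + 5\right) = 36 \cdot 0 = 0$)
$- 4 \left(\left(-3\right) \left(-10\right)\right) \left(\left(B{\left(-1 \right)} - 5\right) + T\right) = - 4 \left(\left(-3\right) \left(-10\right)\right) \left(\left(2 \left(-1\right) - 5\right) + 0\right) = \left(-4\right) 30 \left(\left(-2 - 5\right) + 0\right) = - 120 \left(-7 + 0\right) = \left(-120\right) \left(-7\right) = 840$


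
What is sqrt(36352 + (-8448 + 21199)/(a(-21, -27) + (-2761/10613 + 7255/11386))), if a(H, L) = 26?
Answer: sqrt(374227870482920745582854)/3187390637 ≈ 191.93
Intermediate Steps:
sqrt(36352 + (-8448 + 21199)/(a(-21, -27) + (-2761/10613 + 7255/11386))) = sqrt(36352 + (-8448 + 21199)/(26 + (-2761/10613 + 7255/11386))) = sqrt(36352 + 12751/(26 + (-2761*1/10613 + 7255*(1/11386)))) = sqrt(36352 + 12751/(26 + (-2761/10613 + 7255/11386))) = sqrt(36352 + 12751/(26 + 45560569/120839618)) = sqrt(36352 + 12751/(3187390637/120839618)) = sqrt(36352 + 12751*(120839618/3187390637)) = sqrt(36352 + 1540825969118/3187390637) = sqrt(117408850405342/3187390637) = sqrt(374227870482920745582854)/3187390637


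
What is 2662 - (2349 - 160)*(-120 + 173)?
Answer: -113355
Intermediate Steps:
2662 - (2349 - 160)*(-120 + 173) = 2662 - 2189*53 = 2662 - 1*116017 = 2662 - 116017 = -113355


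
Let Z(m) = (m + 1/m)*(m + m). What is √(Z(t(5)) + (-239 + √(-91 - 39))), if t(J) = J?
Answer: √(-187 + I*√130) ≈ 0.4167 + 13.681*I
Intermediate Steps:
Z(m) = 2*m*(m + 1/m) (Z(m) = (m + 1/m)*(2*m) = 2*m*(m + 1/m))
√(Z(t(5)) + (-239 + √(-91 - 39))) = √((2 + 2*5²) + (-239 + √(-91 - 39))) = √((2 + 2*25) + (-239 + √(-130))) = √((2 + 50) + (-239 + I*√130)) = √(52 + (-239 + I*√130)) = √(-187 + I*√130)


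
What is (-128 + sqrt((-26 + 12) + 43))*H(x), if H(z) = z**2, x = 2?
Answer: -512 + 4*sqrt(29) ≈ -490.46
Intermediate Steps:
(-128 + sqrt((-26 + 12) + 43))*H(x) = (-128 + sqrt((-26 + 12) + 43))*2**2 = (-128 + sqrt(-14 + 43))*4 = (-128 + sqrt(29))*4 = -512 + 4*sqrt(29)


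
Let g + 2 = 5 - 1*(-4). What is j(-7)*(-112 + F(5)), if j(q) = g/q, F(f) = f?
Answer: 107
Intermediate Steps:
g = 7 (g = -2 + (5 - 1*(-4)) = -2 + (5 + 4) = -2 + 9 = 7)
j(q) = 7/q
j(-7)*(-112 + F(5)) = (7/(-7))*(-112 + 5) = (7*(-⅐))*(-107) = -1*(-107) = 107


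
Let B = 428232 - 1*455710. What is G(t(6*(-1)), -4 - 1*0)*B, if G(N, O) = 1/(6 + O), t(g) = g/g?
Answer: -13739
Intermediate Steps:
t(g) = 1
B = -27478 (B = 428232 - 455710 = -27478)
G(t(6*(-1)), -4 - 1*0)*B = -27478/(6 + (-4 - 1*0)) = -27478/(6 + (-4 + 0)) = -27478/(6 - 4) = -27478/2 = (½)*(-27478) = -13739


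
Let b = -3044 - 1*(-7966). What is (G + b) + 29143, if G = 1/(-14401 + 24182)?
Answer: 333189766/9781 ≈ 34065.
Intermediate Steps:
b = 4922 (b = -3044 + 7966 = 4922)
G = 1/9781 ≈ 0.00010224
(G + b) + 29143 = (1/9781 + 4922) + 29143 = 48142083/9781 + 29143 = 333189766/9781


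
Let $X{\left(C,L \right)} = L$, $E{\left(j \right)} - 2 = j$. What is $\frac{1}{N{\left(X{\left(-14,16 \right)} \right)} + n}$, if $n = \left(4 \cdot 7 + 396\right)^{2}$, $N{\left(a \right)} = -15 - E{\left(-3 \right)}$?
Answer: $\frac{1}{179762} \approx 5.5629 \cdot 10^{-6}$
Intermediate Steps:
$E{\left(j \right)} = 2 + j$
$N{\left(a \right)} = -14$ ($N{\left(a \right)} = -15 - \left(2 - 3\right) = -15 - -1 = -15 + 1 = -14$)
$n = 179776$ ($n = \left(28 + 396\right)^{2} = 424^{2} = 179776$)
$\frac{1}{N{\left(X{\left(-14,16 \right)} \right)} + n} = \frac{1}{-14 + 179776} = \frac{1}{179762}$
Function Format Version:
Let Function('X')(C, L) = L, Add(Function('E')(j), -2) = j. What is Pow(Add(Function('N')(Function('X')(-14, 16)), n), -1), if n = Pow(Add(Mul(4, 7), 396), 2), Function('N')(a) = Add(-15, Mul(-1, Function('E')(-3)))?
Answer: Rational(1, 179762) ≈ 5.5629e-6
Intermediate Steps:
Function('E')(j) = Add(2, j)
Function('N')(a) = -14 (Function('N')(a) = Add(-15, Mul(-1, Add(2, -3))) = Add(-15, Mul(-1, -1)) = Add(-15, 1) = -14)
n = 179776 (n = Pow(Add(28, 396), 2) = Pow(424, 2) = 179776)
Pow(Add(Function('N')(Function('X')(-14, 16)), n), -1) = Pow(Add(-14, 179776), -1) = Pow(179762, -1) = Rational(1, 179762)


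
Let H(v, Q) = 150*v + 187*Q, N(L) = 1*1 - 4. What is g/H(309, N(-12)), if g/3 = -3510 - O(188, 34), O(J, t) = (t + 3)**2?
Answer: -4879/15263 ≈ -0.31966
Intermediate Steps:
O(J, t) = (3 + t)**2
N(L) = -3 (N(L) = 1 - 4 = -3)
g = -14637 (g = 3*(-3510 - (3 + 34)**2) = 3*(-3510 - 1*37**2) = 3*(-3510 - 1*1369) = 3*(-3510 - 1369) = 3*(-4879) = -14637)
g/H(309, N(-12)) = -14637/(150*309 + 187*(-3)) = -14637/(46350 - 561) = -14637/45789 = -14637*1/45789 = -4879/15263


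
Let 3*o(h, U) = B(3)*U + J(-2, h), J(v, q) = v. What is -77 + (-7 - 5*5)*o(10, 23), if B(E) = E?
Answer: -2375/3 ≈ -791.67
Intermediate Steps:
o(h, U) = -⅔ + U (o(h, U) = (3*U - 2)/3 = (-2 + 3*U)/3 = -⅔ + U)
-77 + (-7 - 5*5)*o(10, 23) = -77 + (-7 - 5*5)*(-⅔ + 23) = -77 + (-7 - 25)*(67/3) = -77 - 32*67/3 = -77 - 2144/3 = -2375/3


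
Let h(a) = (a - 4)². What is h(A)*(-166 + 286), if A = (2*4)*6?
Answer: 232320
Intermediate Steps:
A = 48 (A = 8*6 = 48)
h(a) = (-4 + a)²
h(A)*(-166 + 286) = (-4 + 48)²*(-166 + 286) = 44²*120 = 1936*120 = 232320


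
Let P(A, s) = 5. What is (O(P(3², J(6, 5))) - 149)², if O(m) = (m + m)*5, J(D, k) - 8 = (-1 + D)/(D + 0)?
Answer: 9801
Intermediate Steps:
J(D, k) = 8 + (-1 + D)/D (J(D, k) = 8 + (-1 + D)/(D + 0) = 8 + (-1 + D)/D)
O(m) = 10*m (O(m) = (2*m)*5 = 10*m)
(O(P(3², J(6, 5))) - 149)² = (10*5 - 149)² = (50 - 149)² = (-99)² = 9801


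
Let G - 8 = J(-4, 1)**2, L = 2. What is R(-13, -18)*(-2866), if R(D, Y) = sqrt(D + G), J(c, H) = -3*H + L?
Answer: -5732*I ≈ -5732.0*I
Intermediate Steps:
J(c, H) = 2 - 3*H (J(c, H) = -3*H + 2 = 2 - 3*H)
G = 9 (G = 8 + (2 - 3*1)**2 = 8 + (2 - 3)**2 = 8 + (-1)**2 = 8 + 1 = 9)
R(D, Y) = sqrt(9 + D) (R(D, Y) = sqrt(D + 9) = sqrt(9 + D))
R(-13, -18)*(-2866) = sqrt(9 - 13)*(-2866) = sqrt(-4)*(-2866) = (2*I)*(-2866) = -5732*I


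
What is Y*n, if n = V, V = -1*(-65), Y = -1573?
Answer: -102245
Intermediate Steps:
V = 65
n = 65
Y*n = -1573*65 = -102245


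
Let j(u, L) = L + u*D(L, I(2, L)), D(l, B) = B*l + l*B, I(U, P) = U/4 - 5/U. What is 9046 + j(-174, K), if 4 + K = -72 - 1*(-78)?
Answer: 10440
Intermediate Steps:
I(U, P) = -5/U + U/4 (I(U, P) = U*(¼) - 5/U = U/4 - 5/U = -5/U + U/4)
K = 2 (K = -4 + (-72 - 1*(-78)) = -4 + (-72 + 78) = -4 + 6 = 2)
D(l, B) = 2*B*l (D(l, B) = B*l + B*l = 2*B*l)
j(u, L) = L - 4*L*u (j(u, L) = L + u*(2*(-5/2 + (¼)*2)*L) = L + u*(2*(-5*½ + ½)*L) = L + u*(2*(-5/2 + ½)*L) = L + u*(2*(-2)*L) = L + u*(-4*L) = L - 4*L*u)
9046 + j(-174, K) = 9046 + 2*(1 - 4*(-174)) = 9046 + 2*(1 + 696) = 9046 + 2*697 = 9046 + 1394 = 10440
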